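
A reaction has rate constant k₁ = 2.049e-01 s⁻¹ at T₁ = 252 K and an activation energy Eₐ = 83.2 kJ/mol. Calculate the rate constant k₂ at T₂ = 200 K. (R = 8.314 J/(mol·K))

6.722e-06 s⁻¹

Step 1: Use the two-temperature Arrhenius form: ln(k₂/k₁) = -Eₐ/R × (1/T₂ - 1/T₁)
Step 2: Convert Eₐ to J/mol: 83.2 kJ/mol = 83200 J/mol
Step 3: 1/T₂ - 1/T₁ = 1/200 - 1/252 = 1.031746e-03 K⁻¹
Step 4: ln(k₂/k₁) = -83200/8.314 × 1.031746e-03 = -10.32491
Step 5: k₂ = k₁ × exp(-10.32491) = 2.049e-01 × 3.28056e-05 = 6.722e-06 s⁻¹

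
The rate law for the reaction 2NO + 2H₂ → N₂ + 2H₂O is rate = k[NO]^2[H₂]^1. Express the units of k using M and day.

M⁻²·day⁻¹

Step 1: Overall order = 2 + 1 = 3.
Step 2: rate has units M·day⁻¹; [NO]^2[H₂]^1 has units M^3.
Step 3: k = rate/([NO]^2[H₂]^1), so units of k = M^(1-3)·day⁻¹ = M⁻²·day⁻¹.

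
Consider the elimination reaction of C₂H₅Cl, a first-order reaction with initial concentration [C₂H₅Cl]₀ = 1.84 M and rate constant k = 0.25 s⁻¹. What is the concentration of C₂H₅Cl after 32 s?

0.0006173 M

Step 1: For a first-order reaction: [C₂H₅Cl] = [C₂H₅Cl]₀ × e^(-kt)
Step 2: [C₂H₅Cl] = 1.84 × e^(-0.25 × 32)
Step 3: [C₂H₅Cl] = 1.84 × e^(-8)
Step 4: [C₂H₅Cl] = 1.84 × 0.000335463 = 0.0006173 M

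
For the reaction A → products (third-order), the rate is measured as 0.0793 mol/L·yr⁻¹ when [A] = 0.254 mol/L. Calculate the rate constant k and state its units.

4.839 (mol/L)⁻²·yr⁻¹

Step 1: rate = k[A]^3, so k = rate / [A]^3.
Step 2: k = 0.0793 / (0.254)^3 = 0.0793 / 0.01639.
Step 3: k = 4.839 (mol/L)⁻²·yr⁻¹.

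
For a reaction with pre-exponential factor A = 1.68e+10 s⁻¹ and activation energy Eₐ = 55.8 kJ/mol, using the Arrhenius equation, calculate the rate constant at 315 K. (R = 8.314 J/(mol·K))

9.38e+00 s⁻¹

Step 1: Use the Arrhenius equation: k = A × exp(-Eₐ/RT)
Step 2: Convert Eₐ to J/mol: 55.8 kJ/mol = 55800 J/mol
Step 3: Calculate the exponent: -Eₐ/(RT) = -55800/(8.314 × 315) = -21.30657
Step 4: k = 1.68e+10 × exp(-21.30657)
Step 5: k = 1.68e+10 × 5.58051e-10 = 9.3753e+00 s⁻¹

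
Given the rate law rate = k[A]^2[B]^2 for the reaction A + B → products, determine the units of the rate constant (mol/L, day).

(mol/L)⁻³·day⁻¹

Step 1: Overall order = 2 + 2 = 4.
Step 2: rate has units mol/L·day⁻¹; [A]^2[B]^2 has units (mol/L)^4.
Step 3: k = rate/([A]^2[B]^2), so units of k = (mol/L)^(1-4)·day⁻¹ = (mol/L)⁻³·day⁻¹.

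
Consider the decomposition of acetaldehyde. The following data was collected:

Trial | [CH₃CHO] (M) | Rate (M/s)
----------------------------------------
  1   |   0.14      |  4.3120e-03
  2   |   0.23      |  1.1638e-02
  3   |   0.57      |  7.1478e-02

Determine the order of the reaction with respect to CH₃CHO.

second order (2)

Step 1: Compare trials to find order n where rate₂/rate₁ = ([CH₃CHO]₂/[CH₃CHO]₁)^n
Step 2: rate₂/rate₁ = 1.1638e-02/4.3120e-03 = 2.699
Step 3: [CH₃CHO]₂/[CH₃CHO]₁ = 0.23/0.14 = 1.643
Step 4: n = ln(2.699)/ln(1.643) = 2.00 ≈ 2
Step 5: The reaction is second order in CH₃CHO.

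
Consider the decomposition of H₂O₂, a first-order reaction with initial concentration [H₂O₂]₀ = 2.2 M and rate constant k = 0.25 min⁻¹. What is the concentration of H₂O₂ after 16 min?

0.04029 M

Step 1: For a first-order reaction: [H₂O₂] = [H₂O₂]₀ × e^(-kt)
Step 2: [H₂O₂] = 2.2 × e^(-0.25 × 16)
Step 3: [H₂O₂] = 2.2 × e^(-4)
Step 4: [H₂O₂] = 2.2 × 0.0183156 = 0.04029 M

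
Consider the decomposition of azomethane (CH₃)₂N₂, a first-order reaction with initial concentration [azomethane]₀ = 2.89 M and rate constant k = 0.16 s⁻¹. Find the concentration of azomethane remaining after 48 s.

0.001335 M

Step 1: For a first-order reaction: [azomethane] = [azomethane]₀ × e^(-kt)
Step 2: [azomethane] = 2.89 × e^(-0.16 × 48)
Step 3: [azomethane] = 2.89 × e^(-7.68)
Step 4: [azomethane] = 2.89 × 0.000461975 = 0.001335 M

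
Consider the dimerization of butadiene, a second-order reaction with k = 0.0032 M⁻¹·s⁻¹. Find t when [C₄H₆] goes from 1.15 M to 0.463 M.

403.2 s

Step 1: For second-order: t = (1/[C₄H₆] - 1/[C₄H₆]₀)/k
Step 2: t = (1/0.463 - 1/1.15)/0.0032
Step 3: t = (2.16 - 0.8696)/0.0032
Step 4: t = 1.29/0.0032 = 403.2 s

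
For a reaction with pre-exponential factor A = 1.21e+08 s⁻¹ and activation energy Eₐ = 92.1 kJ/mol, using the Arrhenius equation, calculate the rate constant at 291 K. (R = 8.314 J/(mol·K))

3.55e-09 s⁻¹

Step 1: Use the Arrhenius equation: k = A × exp(-Eₐ/RT)
Step 2: Convert Eₐ to J/mol: 92.1 kJ/mol = 92100 J/mol
Step 3: Calculate the exponent: -Eₐ/(RT) = -92100/(8.314 × 291) = -38.06770
Step 4: k = 1.21e+08 × exp(-38.06770)
Step 5: k = 1.21e+08 × 2.93365e-17 = 3.5497e-09 s⁻¹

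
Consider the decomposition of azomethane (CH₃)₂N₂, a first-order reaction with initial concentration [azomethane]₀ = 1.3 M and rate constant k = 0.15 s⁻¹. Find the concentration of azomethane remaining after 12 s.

0.2149 M

Step 1: For a first-order reaction: [azomethane] = [azomethane]₀ × e^(-kt)
Step 2: [azomethane] = 1.3 × e^(-0.15 × 12)
Step 3: [azomethane] = 1.3 × e^(-1.8)
Step 4: [azomethane] = 1.3 × 0.165299 = 0.2149 M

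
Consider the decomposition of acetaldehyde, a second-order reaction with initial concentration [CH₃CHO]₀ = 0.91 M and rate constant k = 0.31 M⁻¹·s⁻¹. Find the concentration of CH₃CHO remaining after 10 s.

0.2382 M

Step 1: For a second-order reaction: 1/[CH₃CHO] = 1/[CH₃CHO]₀ + kt
Step 2: 1/[CH₃CHO] = 1/0.91 + 0.31 × 10
Step 3: 1/[CH₃CHO] = 1.099 + 3.1 = 4.199
Step 4: [CH₃CHO] = 1/4.199 = 0.2382 M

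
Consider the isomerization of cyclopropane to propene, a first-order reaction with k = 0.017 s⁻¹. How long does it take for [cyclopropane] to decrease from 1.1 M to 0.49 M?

47.57 s

Step 1: For first-order: t = ln([cyclopropane]₀/[cyclopropane])/k
Step 2: t = ln(1.1/0.49)/0.017
Step 3: t = ln(2.245)/0.017
Step 4: t = 0.8087/0.017 = 47.57 s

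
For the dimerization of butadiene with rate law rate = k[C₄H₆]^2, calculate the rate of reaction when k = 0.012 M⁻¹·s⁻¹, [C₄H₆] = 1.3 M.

0.02028 M/s

Step 1: Identify the rate law: rate = k[C₄H₆]^2
Step 2: Substitute values: rate = 0.012 × (1.3)^2
Step 3: Calculate: rate = 0.012 × 1.69 = 0.02028 M/s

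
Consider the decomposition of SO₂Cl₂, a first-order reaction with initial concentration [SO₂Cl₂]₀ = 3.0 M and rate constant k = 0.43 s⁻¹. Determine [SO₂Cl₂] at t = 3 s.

0.8258 M

Step 1: For a first-order reaction: [SO₂Cl₂] = [SO₂Cl₂]₀ × e^(-kt)
Step 2: [SO₂Cl₂] = 3.0 × e^(-0.43 × 3)
Step 3: [SO₂Cl₂] = 3.0 × e^(-1.29)
Step 4: [SO₂Cl₂] = 3.0 × 0.275271 = 0.8258 M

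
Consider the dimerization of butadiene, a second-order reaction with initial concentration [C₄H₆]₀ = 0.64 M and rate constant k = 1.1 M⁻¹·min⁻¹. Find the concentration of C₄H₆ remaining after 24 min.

0.03576 M

Step 1: For a second-order reaction: 1/[C₄H₆] = 1/[C₄H₆]₀ + kt
Step 2: 1/[C₄H₆] = 1/0.64 + 1.1 × 24
Step 3: 1/[C₄H₆] = 1.562 + 26.4 = 27.96
Step 4: [C₄H₆] = 1/27.96 = 0.03576 M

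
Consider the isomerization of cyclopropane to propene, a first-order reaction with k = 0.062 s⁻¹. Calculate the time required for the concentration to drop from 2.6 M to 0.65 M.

22.36 s

Step 1: For first-order: t = ln([cyclopropane]₀/[cyclopropane])/k
Step 2: t = ln(2.6/0.65)/0.062
Step 3: t = ln(4)/0.062
Step 4: t = 1.386/0.062 = 22.36 s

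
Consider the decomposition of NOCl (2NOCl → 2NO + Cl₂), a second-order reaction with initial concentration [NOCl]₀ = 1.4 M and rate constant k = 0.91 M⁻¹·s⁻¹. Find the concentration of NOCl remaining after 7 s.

0.1412 M

Step 1: For a second-order reaction: 1/[NOCl] = 1/[NOCl]₀ + kt
Step 2: 1/[NOCl] = 1/1.4 + 0.91 × 7
Step 3: 1/[NOCl] = 0.7143 + 6.37 = 7.084
Step 4: [NOCl] = 1/7.084 = 0.1412 M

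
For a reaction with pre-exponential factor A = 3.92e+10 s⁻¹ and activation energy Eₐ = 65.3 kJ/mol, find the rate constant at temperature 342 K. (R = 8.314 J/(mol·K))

4.16e+00 s⁻¹

Step 1: Use the Arrhenius equation: k = A × exp(-Eₐ/RT)
Step 2: Convert Eₐ to J/mol: 65.3 kJ/mol = 65300 J/mol
Step 3: Calculate the exponent: -Eₐ/(RT) = -65300/(8.314 × 342) = -22.96556
Step 4: k = 3.92e+10 × exp(-22.96556)
Step 5: k = 3.92e+10 × 1.06215e-10 = 4.1636e+00 s⁻¹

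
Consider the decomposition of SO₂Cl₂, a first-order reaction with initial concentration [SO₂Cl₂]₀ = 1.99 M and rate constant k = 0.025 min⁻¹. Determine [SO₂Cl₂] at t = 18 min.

1.269 M

Step 1: For a first-order reaction: [SO₂Cl₂] = [SO₂Cl₂]₀ × e^(-kt)
Step 2: [SO₂Cl₂] = 1.99 × e^(-0.025 × 18)
Step 3: [SO₂Cl₂] = 1.99 × e^(-0.45)
Step 4: [SO₂Cl₂] = 1.99 × 0.637628 = 1.269 M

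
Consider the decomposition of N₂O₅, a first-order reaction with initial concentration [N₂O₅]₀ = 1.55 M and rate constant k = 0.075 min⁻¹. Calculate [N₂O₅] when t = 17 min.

0.4331 M

Step 1: For a first-order reaction: [N₂O₅] = [N₂O₅]₀ × e^(-kt)
Step 2: [N₂O₅] = 1.55 × e^(-0.075 × 17)
Step 3: [N₂O₅] = 1.55 × e^(-1.275)
Step 4: [N₂O₅] = 1.55 × 0.279431 = 0.4331 M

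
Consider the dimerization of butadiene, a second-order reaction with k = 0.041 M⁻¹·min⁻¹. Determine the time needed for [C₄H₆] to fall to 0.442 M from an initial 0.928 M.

28.9 min

Step 1: For second-order: t = (1/[C₄H₆] - 1/[C₄H₆]₀)/k
Step 2: t = (1/0.442 - 1/0.928)/0.041
Step 3: t = (2.262 - 1.078)/0.041
Step 4: t = 1.185/0.041 = 28.9 min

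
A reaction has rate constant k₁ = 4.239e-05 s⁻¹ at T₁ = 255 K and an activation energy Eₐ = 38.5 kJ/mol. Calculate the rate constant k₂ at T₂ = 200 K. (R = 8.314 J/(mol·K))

2.874e-07 s⁻¹

Step 1: Use the two-temperature Arrhenius form: ln(k₂/k₁) = -Eₐ/R × (1/T₂ - 1/T₁)
Step 2: Convert Eₐ to J/mol: 38.5 kJ/mol = 38500 J/mol
Step 3: 1/T₂ - 1/T₁ = 1/200 - 1/255 = 1.078431e-03 K⁻¹
Step 4: ln(k₂/k₁) = -38500/8.314 × 1.078431e-03 = -4.99394
Step 5: k₂ = k₁ × exp(-4.99394) = 4.239e-05 × 6.77890e-03 = 2.874e-07 s⁻¹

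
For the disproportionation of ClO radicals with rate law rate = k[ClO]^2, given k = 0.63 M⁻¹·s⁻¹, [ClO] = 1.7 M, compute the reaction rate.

1.821 M/s

Step 1: Identify the rate law: rate = k[ClO]^2
Step 2: Substitute values: rate = 0.63 × (1.7)^2
Step 3: Calculate: rate = 0.63 × 2.89 = 1.8207 M/s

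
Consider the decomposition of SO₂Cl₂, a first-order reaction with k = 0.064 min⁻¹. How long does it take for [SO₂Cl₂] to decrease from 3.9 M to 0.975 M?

21.66 min

Step 1: For first-order: t = ln([SO₂Cl₂]₀/[SO₂Cl₂])/k
Step 2: t = ln(3.9/0.975)/0.064
Step 3: t = ln(4)/0.064
Step 4: t = 1.386/0.064 = 21.66 min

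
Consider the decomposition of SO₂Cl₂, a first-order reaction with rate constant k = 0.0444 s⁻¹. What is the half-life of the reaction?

15.61 s

Step 1: For a first-order reaction, t₁/₂ = ln(2)/k
Step 2: t₁/₂ = ln(2)/0.0444
Step 3: t₁/₂ = 0.6931/0.0444 = 15.61 s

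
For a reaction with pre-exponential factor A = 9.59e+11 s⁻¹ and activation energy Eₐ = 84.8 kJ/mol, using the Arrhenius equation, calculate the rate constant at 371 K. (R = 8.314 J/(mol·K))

1.10e+00 s⁻¹

Step 1: Use the Arrhenius equation: k = A × exp(-Eₐ/RT)
Step 2: Convert Eₐ to J/mol: 84.8 kJ/mol = 84800 J/mol
Step 3: Calculate the exponent: -Eₐ/(RT) = -84800/(8.314 × 371) = -27.49235
Step 4: k = 9.59e+11 × exp(-27.49235)
Step 5: k = 9.59e+11 × 1.14875e-12 = 1.1017e+00 s⁻¹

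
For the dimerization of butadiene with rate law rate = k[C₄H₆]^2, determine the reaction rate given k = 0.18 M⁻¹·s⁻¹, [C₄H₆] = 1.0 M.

0.18 M/s

Step 1: Identify the rate law: rate = k[C₄H₆]^2
Step 2: Substitute values: rate = 0.18 × (1.0)^2
Step 3: Calculate: rate = 0.18 × 1 = 0.18 M/s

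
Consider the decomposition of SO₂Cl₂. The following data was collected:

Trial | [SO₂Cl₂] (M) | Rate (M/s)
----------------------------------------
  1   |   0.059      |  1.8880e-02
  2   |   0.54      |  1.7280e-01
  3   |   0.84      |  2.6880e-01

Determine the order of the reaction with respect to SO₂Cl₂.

first order (1)

Step 1: Compare trials to find order n where rate₂/rate₁ = ([SO₂Cl₂]₂/[SO₂Cl₂]₁)^n
Step 2: rate₂/rate₁ = 1.7280e-01/1.8880e-02 = 9.153
Step 3: [SO₂Cl₂]₂/[SO₂Cl₂]₁ = 0.54/0.059 = 9.153
Step 4: n = ln(9.153)/ln(9.153) = 1.00 ≈ 1
Step 5: The reaction is first order in SO₂Cl₂.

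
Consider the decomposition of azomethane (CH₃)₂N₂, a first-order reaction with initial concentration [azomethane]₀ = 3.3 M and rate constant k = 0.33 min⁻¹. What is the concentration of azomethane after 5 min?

0.6338 M

Step 1: For a first-order reaction: [azomethane] = [azomethane]₀ × e^(-kt)
Step 2: [azomethane] = 3.3 × e^(-0.33 × 5)
Step 3: [azomethane] = 3.3 × e^(-1.65)
Step 4: [azomethane] = 3.3 × 0.19205 = 0.6338 M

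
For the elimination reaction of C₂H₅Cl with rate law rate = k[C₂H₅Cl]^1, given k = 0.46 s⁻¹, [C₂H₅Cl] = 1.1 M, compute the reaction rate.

0.506 M/s

Step 1: Identify the rate law: rate = k[C₂H₅Cl]^1
Step 2: Substitute values: rate = 0.46 × (1.1)^1
Step 3: Calculate: rate = 0.46 × 1.1 = 0.506 M/s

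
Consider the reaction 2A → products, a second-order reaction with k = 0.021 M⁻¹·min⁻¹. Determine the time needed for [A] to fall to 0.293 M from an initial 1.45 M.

129.7 min

Step 1: For second-order: t = (1/[A] - 1/[A]₀)/k
Step 2: t = (1/0.293 - 1/1.45)/0.021
Step 3: t = (3.413 - 0.6897)/0.021
Step 4: t = 2.723/0.021 = 129.7 min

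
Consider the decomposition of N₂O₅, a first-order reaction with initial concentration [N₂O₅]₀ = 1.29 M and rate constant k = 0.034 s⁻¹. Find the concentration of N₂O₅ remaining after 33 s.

0.4201 M

Step 1: For a first-order reaction: [N₂O₅] = [N₂O₅]₀ × e^(-kt)
Step 2: [N₂O₅] = 1.29 × e^(-0.034 × 33)
Step 3: [N₂O₅] = 1.29 × e^(-1.122)
Step 4: [N₂O₅] = 1.29 × 0.325628 = 0.4201 M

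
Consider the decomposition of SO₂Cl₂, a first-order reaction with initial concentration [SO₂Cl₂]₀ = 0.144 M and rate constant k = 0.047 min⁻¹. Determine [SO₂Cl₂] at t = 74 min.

0.004445 M

Step 1: For a first-order reaction: [SO₂Cl₂] = [SO₂Cl₂]₀ × e^(-kt)
Step 2: [SO₂Cl₂] = 0.144 × e^(-0.047 × 74)
Step 3: [SO₂Cl₂] = 0.144 × e^(-3.478)
Step 4: [SO₂Cl₂] = 0.144 × 0.0308691 = 0.004445 M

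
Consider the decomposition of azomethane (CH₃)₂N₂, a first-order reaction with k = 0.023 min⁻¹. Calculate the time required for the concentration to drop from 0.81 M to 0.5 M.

20.98 min

Step 1: For first-order: t = ln([azomethane]₀/[azomethane])/k
Step 2: t = ln(0.81/0.5)/0.023
Step 3: t = ln(1.62)/0.023
Step 4: t = 0.4824/0.023 = 20.98 min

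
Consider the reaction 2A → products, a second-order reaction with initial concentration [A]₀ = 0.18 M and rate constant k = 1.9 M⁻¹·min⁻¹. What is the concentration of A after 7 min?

0.05303 M

Step 1: For a second-order reaction: 1/[A] = 1/[A]₀ + kt
Step 2: 1/[A] = 1/0.18 + 1.9 × 7
Step 3: 1/[A] = 5.556 + 13.3 = 18.86
Step 4: [A] = 1/18.86 = 0.05303 M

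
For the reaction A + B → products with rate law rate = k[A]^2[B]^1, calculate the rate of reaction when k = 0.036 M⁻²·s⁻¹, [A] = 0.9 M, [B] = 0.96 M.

0.02799 M/s

Step 1: The rate law is rate = k[A]^2[B]^1
Step 2: Substitute: rate = 0.036 × (0.9)^2 × (0.96)^1
Step 3: rate = 0.036 × 0.81 × 0.96 = 0.0279936 M/s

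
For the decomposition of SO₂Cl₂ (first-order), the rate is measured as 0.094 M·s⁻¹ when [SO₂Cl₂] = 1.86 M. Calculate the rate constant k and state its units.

0.05054 s⁻¹

Step 1: rate = k[SO₂Cl₂]^1, so k = rate / [SO₂Cl₂]^1.
Step 2: k = 0.094 / (1.86)^1 = 0.094 / 1.86.
Step 3: k = 0.05054 s⁻¹.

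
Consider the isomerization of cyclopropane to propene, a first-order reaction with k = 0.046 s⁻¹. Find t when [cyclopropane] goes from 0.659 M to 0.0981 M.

41.41 s

Step 1: For first-order: t = ln([cyclopropane]₀/[cyclopropane])/k
Step 2: t = ln(0.659/0.0981)/0.046
Step 3: t = ln(6.718)/0.046
Step 4: t = 1.905/0.046 = 41.41 s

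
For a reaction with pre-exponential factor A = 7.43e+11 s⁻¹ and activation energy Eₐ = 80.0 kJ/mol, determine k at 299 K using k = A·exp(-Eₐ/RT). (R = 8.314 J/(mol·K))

7.85e-03 s⁻¹

Step 1: Use the Arrhenius equation: k = A × exp(-Eₐ/RT)
Step 2: Convert Eₐ to J/mol: 80.0 kJ/mol = 80000 J/mol
Step 3: Calculate the exponent: -Eₐ/(RT) = -80000/(8.314 × 299) = -32.18168
Step 4: k = 7.43e+11 × exp(-32.18168)
Step 5: k = 7.43e+11 × 1.05602e-14 = 7.8462e-03 s⁻¹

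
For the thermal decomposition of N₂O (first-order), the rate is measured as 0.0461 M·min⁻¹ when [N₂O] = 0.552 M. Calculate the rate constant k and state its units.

0.08351 min⁻¹

Step 1: rate = k[N₂O]^1, so k = rate / [N₂O]^1.
Step 2: k = 0.0461 / (0.552)^1 = 0.0461 / 0.552.
Step 3: k = 0.08351 min⁻¹.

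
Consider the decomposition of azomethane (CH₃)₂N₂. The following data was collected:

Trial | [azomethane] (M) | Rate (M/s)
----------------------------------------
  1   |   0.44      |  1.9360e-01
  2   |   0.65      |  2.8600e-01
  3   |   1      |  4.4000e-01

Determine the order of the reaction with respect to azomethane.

first order (1)

Step 1: Compare trials to find order n where rate₂/rate₁ = ([azomethane]₂/[azomethane]₁)^n
Step 2: rate₂/rate₁ = 2.8600e-01/1.9360e-01 = 1.477
Step 3: [azomethane]₂/[azomethane]₁ = 0.65/0.44 = 1.477
Step 4: n = ln(1.477)/ln(1.477) = 1.00 ≈ 1
Step 5: The reaction is first order in azomethane.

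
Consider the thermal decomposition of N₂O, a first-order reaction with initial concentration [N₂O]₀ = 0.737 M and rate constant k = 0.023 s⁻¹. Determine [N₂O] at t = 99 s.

0.07561 M

Step 1: For a first-order reaction: [N₂O] = [N₂O]₀ × e^(-kt)
Step 2: [N₂O] = 0.737 × e^(-0.023 × 99)
Step 3: [N₂O] = 0.737 × e^(-2.277)
Step 4: [N₂O] = 0.737 × 0.102592 = 0.07561 M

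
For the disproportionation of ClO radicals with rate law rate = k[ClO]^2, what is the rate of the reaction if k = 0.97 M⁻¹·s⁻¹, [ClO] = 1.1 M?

1.174 M/s

Step 1: Identify the rate law: rate = k[ClO]^2
Step 2: Substitute values: rate = 0.97 × (1.1)^2
Step 3: Calculate: rate = 0.97 × 1.21 = 1.1737 M/s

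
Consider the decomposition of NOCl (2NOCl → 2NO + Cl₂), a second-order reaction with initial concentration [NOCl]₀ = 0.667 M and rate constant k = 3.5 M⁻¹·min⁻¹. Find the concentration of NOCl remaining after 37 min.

0.007634 M

Step 1: For a second-order reaction: 1/[NOCl] = 1/[NOCl]₀ + kt
Step 2: 1/[NOCl] = 1/0.667 + 3.5 × 37
Step 3: 1/[NOCl] = 1.499 + 129.5 = 131
Step 4: [NOCl] = 1/131 = 0.007634 M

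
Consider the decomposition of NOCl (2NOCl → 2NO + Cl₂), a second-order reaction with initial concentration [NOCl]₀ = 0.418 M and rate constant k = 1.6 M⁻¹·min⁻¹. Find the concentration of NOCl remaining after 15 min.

0.03789 M

Step 1: For a second-order reaction: 1/[NOCl] = 1/[NOCl]₀ + kt
Step 2: 1/[NOCl] = 1/0.418 + 1.6 × 15
Step 3: 1/[NOCl] = 2.392 + 24 = 26.39
Step 4: [NOCl] = 1/26.39 = 0.03789 M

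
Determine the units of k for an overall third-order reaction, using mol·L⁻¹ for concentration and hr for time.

(mol·L⁻¹)⁻²·hr⁻¹

Step 1: For overall order n, rate = k × (concentration)^n.
Step 2: Rate has units mol·L⁻¹·hr⁻¹; concentration term has units (mol·L⁻¹)^3.
Step 3: k = rate / (concentration)^n, so units of k = (mol·L⁻¹)^(1-3)·hr⁻¹ = (mol·L⁻¹)⁻²·hr⁻¹.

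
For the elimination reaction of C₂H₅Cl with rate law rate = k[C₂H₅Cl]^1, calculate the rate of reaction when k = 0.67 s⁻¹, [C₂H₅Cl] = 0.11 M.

0.0737 M/s

Step 1: Identify the rate law: rate = k[C₂H₅Cl]^1
Step 2: Substitute values: rate = 0.67 × (0.11)^1
Step 3: Calculate: rate = 0.67 × 0.11 = 0.0737 M/s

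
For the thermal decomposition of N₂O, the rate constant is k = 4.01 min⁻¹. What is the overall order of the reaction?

first order (1)

Step 1: The units of k for an nth-order reaction are (concentration)^(1-n)·(time)⁻¹.
Step 2: Here k has units min⁻¹, so the concentration exponent is 0.
Step 3: 1 - n = 0 ⇒ n = 1. The reaction is first order.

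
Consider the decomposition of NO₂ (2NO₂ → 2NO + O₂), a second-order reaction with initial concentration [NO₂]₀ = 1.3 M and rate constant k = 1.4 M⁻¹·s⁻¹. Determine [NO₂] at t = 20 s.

0.03476 M

Step 1: For a second-order reaction: 1/[NO₂] = 1/[NO₂]₀ + kt
Step 2: 1/[NO₂] = 1/1.3 + 1.4 × 20
Step 3: 1/[NO₂] = 0.7692 + 28 = 28.77
Step 4: [NO₂] = 1/28.77 = 0.03476 M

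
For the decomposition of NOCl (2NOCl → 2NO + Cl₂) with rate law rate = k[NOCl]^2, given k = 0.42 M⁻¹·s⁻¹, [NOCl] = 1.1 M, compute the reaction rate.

0.5082 M/s

Step 1: Identify the rate law: rate = k[NOCl]^2
Step 2: Substitute values: rate = 0.42 × (1.1)^2
Step 3: Calculate: rate = 0.42 × 1.21 = 0.5082 M/s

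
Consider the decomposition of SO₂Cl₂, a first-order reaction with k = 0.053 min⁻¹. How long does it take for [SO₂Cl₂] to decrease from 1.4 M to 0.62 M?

15.37 min

Step 1: For first-order: t = ln([SO₂Cl₂]₀/[SO₂Cl₂])/k
Step 2: t = ln(1.4/0.62)/0.053
Step 3: t = ln(2.258)/0.053
Step 4: t = 0.8145/0.053 = 15.37 min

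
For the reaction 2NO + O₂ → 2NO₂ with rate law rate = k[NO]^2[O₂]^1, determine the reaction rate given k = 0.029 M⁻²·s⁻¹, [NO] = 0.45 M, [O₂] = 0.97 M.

0.005696 M/s

Step 1: The rate law is rate = k[NO]^2[O₂]^1
Step 2: Substitute: rate = 0.029 × (0.45)^2 × (0.97)^1
Step 3: rate = 0.029 × 0.2025 × 0.97 = 0.00569633 M/s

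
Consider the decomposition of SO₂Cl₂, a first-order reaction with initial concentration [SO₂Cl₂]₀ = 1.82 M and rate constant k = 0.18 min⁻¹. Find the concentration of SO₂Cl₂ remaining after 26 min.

0.01689 M

Step 1: For a first-order reaction: [SO₂Cl₂] = [SO₂Cl₂]₀ × e^(-kt)
Step 2: [SO₂Cl₂] = 1.82 × e^(-0.18 × 26)
Step 3: [SO₂Cl₂] = 1.82 × e^(-4.68)
Step 4: [SO₂Cl₂] = 1.82 × 0.00927901 = 0.01689 M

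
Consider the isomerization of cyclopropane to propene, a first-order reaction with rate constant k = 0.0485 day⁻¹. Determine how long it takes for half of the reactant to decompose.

14.29 day

Step 1: For a first-order reaction, t₁/₂ = ln(2)/k
Step 2: t₁/₂ = ln(2)/0.0485
Step 3: t₁/₂ = 0.6931/0.0485 = 14.29 day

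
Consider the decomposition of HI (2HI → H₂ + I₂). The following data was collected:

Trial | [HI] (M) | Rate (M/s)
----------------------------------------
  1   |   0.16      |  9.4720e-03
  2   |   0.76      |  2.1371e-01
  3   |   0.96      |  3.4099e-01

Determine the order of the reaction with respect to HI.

second order (2)

Step 1: Compare trials to find order n where rate₂/rate₁ = ([HI]₂/[HI]₁)^n
Step 2: rate₂/rate₁ = 2.1371e-01/9.4720e-03 = 22.56
Step 3: [HI]₂/[HI]₁ = 0.76/0.16 = 4.75
Step 4: n = ln(22.56)/ln(4.75) = 2.00 ≈ 2
Step 5: The reaction is second order in HI.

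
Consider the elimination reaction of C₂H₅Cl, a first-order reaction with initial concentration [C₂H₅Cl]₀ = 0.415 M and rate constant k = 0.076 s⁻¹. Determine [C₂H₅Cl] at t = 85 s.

0.0006494 M

Step 1: For a first-order reaction: [C₂H₅Cl] = [C₂H₅Cl]₀ × e^(-kt)
Step 2: [C₂H₅Cl] = 0.415 × e^(-0.076 × 85)
Step 3: [C₂H₅Cl] = 0.415 × e^(-6.46)
Step 4: [C₂H₅Cl] = 0.415 × 0.0015648 = 0.0006494 M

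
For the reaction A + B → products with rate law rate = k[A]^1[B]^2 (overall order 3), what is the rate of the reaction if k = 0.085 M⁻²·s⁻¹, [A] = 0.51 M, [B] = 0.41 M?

0.007287 M/s

Step 1: The rate law is rate = k[A]^1[B]^2, overall order = 1+2 = 3
Step 2: Substitute values: rate = 0.085 × (0.51)^1 × (0.41)^2
Step 3: rate = 0.085 × 0.51 × 0.1681 = 0.00728714 M/s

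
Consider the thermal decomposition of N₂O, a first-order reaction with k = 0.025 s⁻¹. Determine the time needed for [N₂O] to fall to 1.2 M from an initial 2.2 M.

24.25 s

Step 1: For first-order: t = ln([N₂O]₀/[N₂O])/k
Step 2: t = ln(2.2/1.2)/0.025
Step 3: t = ln(1.833)/0.025
Step 4: t = 0.6061/0.025 = 24.25 s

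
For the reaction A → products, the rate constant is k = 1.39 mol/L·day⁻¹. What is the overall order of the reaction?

zeroth order (0)

Step 1: The units of k for an nth-order reaction are (concentration)^(1-n)·(time)⁻¹.
Step 2: Here k has units mol/L·day⁻¹, so the concentration exponent is 1.
Step 3: 1 - n = 1 ⇒ n = 0. The reaction is zeroth order.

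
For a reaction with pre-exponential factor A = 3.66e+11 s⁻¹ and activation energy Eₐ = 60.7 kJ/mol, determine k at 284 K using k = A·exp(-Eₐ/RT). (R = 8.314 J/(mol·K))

2.51e+00 s⁻¹

Step 1: Use the Arrhenius equation: k = A × exp(-Eₐ/RT)
Step 2: Convert Eₐ to J/mol: 60.7 kJ/mol = 60700 J/mol
Step 3: Calculate the exponent: -Eₐ/(RT) = -60700/(8.314 × 284) = -25.70753
Step 4: k = 3.66e+11 × exp(-25.70753)
Step 5: k = 3.66e+11 × 6.84481e-12 = 2.5052e+00 s⁻¹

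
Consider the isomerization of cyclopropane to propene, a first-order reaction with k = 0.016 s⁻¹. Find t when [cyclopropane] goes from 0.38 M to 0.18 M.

46.7 s

Step 1: For first-order: t = ln([cyclopropane]₀/[cyclopropane])/k
Step 2: t = ln(0.38/0.18)/0.016
Step 3: t = ln(2.111)/0.016
Step 4: t = 0.7472/0.016 = 46.7 s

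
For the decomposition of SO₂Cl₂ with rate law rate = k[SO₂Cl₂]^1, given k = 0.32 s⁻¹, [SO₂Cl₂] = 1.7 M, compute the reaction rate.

0.544 M/s

Step 1: Identify the rate law: rate = k[SO₂Cl₂]^1
Step 2: Substitute values: rate = 0.32 × (1.7)^1
Step 3: Calculate: rate = 0.32 × 1.7 = 0.544 M/s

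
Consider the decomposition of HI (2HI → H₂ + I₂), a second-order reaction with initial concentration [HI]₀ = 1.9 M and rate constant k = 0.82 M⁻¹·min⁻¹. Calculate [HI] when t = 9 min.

0.1265 M

Step 1: For a second-order reaction: 1/[HI] = 1/[HI]₀ + kt
Step 2: 1/[HI] = 1/1.9 + 0.82 × 9
Step 3: 1/[HI] = 0.5263 + 7.38 = 7.906
Step 4: [HI] = 1/7.906 = 0.1265 M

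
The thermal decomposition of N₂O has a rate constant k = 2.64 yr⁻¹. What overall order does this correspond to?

first order (1)

Step 1: The units of k for an nth-order reaction are (concentration)^(1-n)·(time)⁻¹.
Step 2: Here k has units yr⁻¹, so the concentration exponent is 0.
Step 3: 1 - n = 0 ⇒ n = 1. The reaction is first order.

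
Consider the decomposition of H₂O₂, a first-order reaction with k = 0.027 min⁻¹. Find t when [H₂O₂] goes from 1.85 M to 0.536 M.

45.88 min

Step 1: For first-order: t = ln([H₂O₂]₀/[H₂O₂])/k
Step 2: t = ln(1.85/0.536)/0.027
Step 3: t = ln(3.451)/0.027
Step 4: t = 1.239/0.027 = 45.88 min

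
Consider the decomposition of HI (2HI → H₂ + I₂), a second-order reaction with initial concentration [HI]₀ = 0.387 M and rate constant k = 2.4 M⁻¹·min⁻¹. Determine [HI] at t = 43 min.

0.009453 M

Step 1: For a second-order reaction: 1/[HI] = 1/[HI]₀ + kt
Step 2: 1/[HI] = 1/0.387 + 2.4 × 43
Step 3: 1/[HI] = 2.584 + 103.2 = 105.8
Step 4: [HI] = 1/105.8 = 0.009453 M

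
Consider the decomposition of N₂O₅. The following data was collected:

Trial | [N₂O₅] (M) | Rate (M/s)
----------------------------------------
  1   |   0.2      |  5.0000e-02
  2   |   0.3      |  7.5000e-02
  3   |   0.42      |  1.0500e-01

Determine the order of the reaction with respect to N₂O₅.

first order (1)

Step 1: Compare trials to find order n where rate₂/rate₁ = ([N₂O₅]₂/[N₂O₅]₁)^n
Step 2: rate₂/rate₁ = 7.5000e-02/5.0000e-02 = 1.5
Step 3: [N₂O₅]₂/[N₂O₅]₁ = 0.3/0.2 = 1.5
Step 4: n = ln(1.5)/ln(1.5) = 1.00 ≈ 1
Step 5: The reaction is first order in N₂O₅.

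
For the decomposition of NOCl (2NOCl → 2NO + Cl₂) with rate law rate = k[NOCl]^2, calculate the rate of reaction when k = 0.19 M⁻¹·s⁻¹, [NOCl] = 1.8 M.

0.6156 M/s

Step 1: Identify the rate law: rate = k[NOCl]^2
Step 2: Substitute values: rate = 0.19 × (1.8)^2
Step 3: Calculate: rate = 0.19 × 3.24 = 0.6156 M/s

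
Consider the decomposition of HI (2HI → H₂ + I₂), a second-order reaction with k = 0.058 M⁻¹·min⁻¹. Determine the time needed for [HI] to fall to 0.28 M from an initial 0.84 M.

41.05 min

Step 1: For second-order: t = (1/[HI] - 1/[HI]₀)/k
Step 2: t = (1/0.28 - 1/0.84)/0.058
Step 3: t = (3.571 - 1.19)/0.058
Step 4: t = 2.381/0.058 = 41.05 min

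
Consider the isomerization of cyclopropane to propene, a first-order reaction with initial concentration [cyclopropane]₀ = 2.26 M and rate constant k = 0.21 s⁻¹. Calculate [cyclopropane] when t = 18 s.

0.05158 M

Step 1: For a first-order reaction: [cyclopropane] = [cyclopropane]₀ × e^(-kt)
Step 2: [cyclopropane] = 2.26 × e^(-0.21 × 18)
Step 3: [cyclopropane] = 2.26 × e^(-3.78)
Step 4: [cyclopropane] = 2.26 × 0.0228227 = 0.05158 M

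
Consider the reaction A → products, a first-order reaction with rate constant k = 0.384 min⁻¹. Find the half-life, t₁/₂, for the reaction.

1.805 min

Step 1: For a first-order reaction, t₁/₂ = ln(2)/k
Step 2: t₁/₂ = ln(2)/0.384
Step 3: t₁/₂ = 0.6931/0.384 = 1.805 min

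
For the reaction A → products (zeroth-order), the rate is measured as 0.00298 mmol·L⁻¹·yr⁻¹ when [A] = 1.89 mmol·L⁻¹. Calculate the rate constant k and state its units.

0.00298 mmol·L⁻¹·yr⁻¹

Step 1: For a zeroth-order reaction, rate = k (independent of concentration).
Step 2: k = rate = 0.00298 mmol·L⁻¹·yr⁻¹.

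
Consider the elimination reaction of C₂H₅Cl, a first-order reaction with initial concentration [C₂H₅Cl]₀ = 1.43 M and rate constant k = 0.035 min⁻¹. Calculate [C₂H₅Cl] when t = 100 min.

0.04318 M

Step 1: For a first-order reaction: [C₂H₅Cl] = [C₂H₅Cl]₀ × e^(-kt)
Step 2: [C₂H₅Cl] = 1.43 × e^(-0.035 × 100)
Step 3: [C₂H₅Cl] = 1.43 × e^(-3.5)
Step 4: [C₂H₅Cl] = 1.43 × 0.0301974 = 0.04318 M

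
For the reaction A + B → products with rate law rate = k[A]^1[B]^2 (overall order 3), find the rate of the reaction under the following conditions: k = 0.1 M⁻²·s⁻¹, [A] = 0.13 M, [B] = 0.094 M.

0.0001149 M/s

Step 1: The rate law is rate = k[A]^1[B]^2, overall order = 1+2 = 3
Step 2: Substitute values: rate = 0.1 × (0.13)^1 × (0.094)^2
Step 3: rate = 0.1 × 0.13 × 0.008836 = 0.000114868 M/s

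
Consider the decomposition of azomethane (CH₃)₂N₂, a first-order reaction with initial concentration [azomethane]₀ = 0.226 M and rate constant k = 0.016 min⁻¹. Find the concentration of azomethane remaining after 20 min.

0.1641 M

Step 1: For a first-order reaction: [azomethane] = [azomethane]₀ × e^(-kt)
Step 2: [azomethane] = 0.226 × e^(-0.016 × 20)
Step 3: [azomethane] = 0.226 × e^(-0.32)
Step 4: [azomethane] = 0.226 × 0.726149 = 0.1641 M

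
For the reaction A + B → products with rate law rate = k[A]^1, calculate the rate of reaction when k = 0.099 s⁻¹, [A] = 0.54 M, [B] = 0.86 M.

0.05346 M/s

Step 1: The rate law is rate = k[A]^1
Step 2: Note that the rate does not depend on [B] (zero order in B).
Step 3: rate = 0.099 × (0.54)^1 = 0.05346 M/s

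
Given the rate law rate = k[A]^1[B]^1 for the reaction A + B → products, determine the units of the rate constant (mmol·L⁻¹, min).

(mmol·L⁻¹)⁻¹·min⁻¹

Step 1: Overall order = 1 + 1 = 2.
Step 2: rate has units mmol·L⁻¹·min⁻¹; [A]^1[B]^1 has units (mmol·L⁻¹)^2.
Step 3: k = rate/([A]^1[B]^1), so units of k = (mmol·L⁻¹)^(1-2)·min⁻¹ = (mmol·L⁻¹)⁻¹·min⁻¹.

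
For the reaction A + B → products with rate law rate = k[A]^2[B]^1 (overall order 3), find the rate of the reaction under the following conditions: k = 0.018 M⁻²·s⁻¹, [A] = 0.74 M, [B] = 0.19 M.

0.001873 M/s

Step 1: The rate law is rate = k[A]^2[B]^1, overall order = 2+1 = 3
Step 2: Substitute values: rate = 0.018 × (0.74)^2 × (0.19)^1
Step 3: rate = 0.018 × 0.5476 × 0.19 = 0.00187279 M/s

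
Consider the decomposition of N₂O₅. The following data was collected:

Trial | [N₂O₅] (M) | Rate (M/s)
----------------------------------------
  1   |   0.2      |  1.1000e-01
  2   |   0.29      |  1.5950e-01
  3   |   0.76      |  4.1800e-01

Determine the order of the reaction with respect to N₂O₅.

first order (1)

Step 1: Compare trials to find order n where rate₂/rate₁ = ([N₂O₅]₂/[N₂O₅]₁)^n
Step 2: rate₂/rate₁ = 1.5950e-01/1.1000e-01 = 1.45
Step 3: [N₂O₅]₂/[N₂O₅]₁ = 0.29/0.2 = 1.45
Step 4: n = ln(1.45)/ln(1.45) = 1.00 ≈ 1
Step 5: The reaction is first order in N₂O₅.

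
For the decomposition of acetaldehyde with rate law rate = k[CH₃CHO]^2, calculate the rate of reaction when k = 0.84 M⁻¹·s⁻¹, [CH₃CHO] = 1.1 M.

1.016 M/s

Step 1: Identify the rate law: rate = k[CH₃CHO]^2
Step 2: Substitute values: rate = 0.84 × (1.1)^2
Step 3: Calculate: rate = 0.84 × 1.21 = 1.0164 M/s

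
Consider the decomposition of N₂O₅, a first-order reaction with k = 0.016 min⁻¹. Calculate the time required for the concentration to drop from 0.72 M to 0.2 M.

80.06 min

Step 1: For first-order: t = ln([N₂O₅]₀/[N₂O₅])/k
Step 2: t = ln(0.72/0.2)/0.016
Step 3: t = ln(3.6)/0.016
Step 4: t = 1.281/0.016 = 80.06 min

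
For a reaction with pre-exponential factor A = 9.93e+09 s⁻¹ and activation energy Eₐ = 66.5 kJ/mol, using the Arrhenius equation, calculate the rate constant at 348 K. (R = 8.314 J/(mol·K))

1.04e+00 s⁻¹

Step 1: Use the Arrhenius equation: k = A × exp(-Eₐ/RT)
Step 2: Convert Eₐ to J/mol: 66.5 kJ/mol = 66500 J/mol
Step 3: Calculate the exponent: -Eₐ/(RT) = -66500/(8.314 × 348) = -22.98436
Step 4: k = 9.93e+09 × exp(-22.98436)
Step 5: k = 9.93e+09 × 1.04236e-10 = 1.0351e+00 s⁻¹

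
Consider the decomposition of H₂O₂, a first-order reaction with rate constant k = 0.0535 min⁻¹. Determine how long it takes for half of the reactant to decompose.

12.96 min

Step 1: For a first-order reaction, t₁/₂ = ln(2)/k
Step 2: t₁/₂ = ln(2)/0.0535
Step 3: t₁/₂ = 0.6931/0.0535 = 12.96 min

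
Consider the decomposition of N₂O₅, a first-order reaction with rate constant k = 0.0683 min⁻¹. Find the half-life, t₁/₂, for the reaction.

10.15 min

Step 1: For a first-order reaction, t₁/₂ = ln(2)/k
Step 2: t₁/₂ = ln(2)/0.0683
Step 3: t₁/₂ = 0.6931/0.0683 = 10.15 min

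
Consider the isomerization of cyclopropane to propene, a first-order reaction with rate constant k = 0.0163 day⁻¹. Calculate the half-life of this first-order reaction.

42.52 day

Step 1: For a first-order reaction, t₁/₂ = ln(2)/k
Step 2: t₁/₂ = ln(2)/0.0163
Step 3: t₁/₂ = 0.6931/0.0163 = 42.52 day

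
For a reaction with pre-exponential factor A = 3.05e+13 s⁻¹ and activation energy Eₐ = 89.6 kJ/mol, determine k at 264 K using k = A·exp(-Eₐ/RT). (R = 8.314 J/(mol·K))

5.70e-05 s⁻¹

Step 1: Use the Arrhenius equation: k = A × exp(-Eₐ/RT)
Step 2: Convert Eₐ to J/mol: 89.6 kJ/mol = 89600 J/mol
Step 3: Calculate the exponent: -Eₐ/(RT) = -89600/(8.314 × 264) = -40.82198
Step 4: k = 3.05e+13 × exp(-40.82198)
Step 5: k = 3.05e+13 × 1.86741e-18 = 5.6956e-05 s⁻¹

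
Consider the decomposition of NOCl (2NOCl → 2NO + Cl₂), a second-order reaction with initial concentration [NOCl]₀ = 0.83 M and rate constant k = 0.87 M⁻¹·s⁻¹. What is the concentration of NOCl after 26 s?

0.04197 M

Step 1: For a second-order reaction: 1/[NOCl] = 1/[NOCl]₀ + kt
Step 2: 1/[NOCl] = 1/0.83 + 0.87 × 26
Step 3: 1/[NOCl] = 1.205 + 22.62 = 23.82
Step 4: [NOCl] = 1/23.82 = 0.04197 M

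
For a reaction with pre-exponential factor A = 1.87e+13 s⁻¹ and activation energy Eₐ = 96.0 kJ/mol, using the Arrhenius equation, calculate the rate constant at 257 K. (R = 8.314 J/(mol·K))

5.75e-07 s⁻¹

Step 1: Use the Arrhenius equation: k = A × exp(-Eₐ/RT)
Step 2: Convert Eₐ to J/mol: 96.0 kJ/mol = 96000 J/mol
Step 3: Calculate the exponent: -Eₐ/(RT) = -96000/(8.314 × 257) = -44.92914
Step 4: k = 1.87e+13 × exp(-44.92914)
Step 5: k = 1.87e+13 × 3.07272e-20 = 5.7460e-07 s⁻¹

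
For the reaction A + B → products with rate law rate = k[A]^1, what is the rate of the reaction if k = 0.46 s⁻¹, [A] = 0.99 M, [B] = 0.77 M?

0.4554 M/s

Step 1: The rate law is rate = k[A]^1
Step 2: Note that the rate does not depend on [B] (zero order in B).
Step 3: rate = 0.46 × (0.99)^1 = 0.4554 M/s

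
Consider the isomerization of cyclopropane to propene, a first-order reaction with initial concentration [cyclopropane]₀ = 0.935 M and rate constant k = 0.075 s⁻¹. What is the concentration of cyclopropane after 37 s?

0.0583 M

Step 1: For a first-order reaction: [cyclopropane] = [cyclopropane]₀ × e^(-kt)
Step 2: [cyclopropane] = 0.935 × e^(-0.075 × 37)
Step 3: [cyclopropane] = 0.935 × e^(-2.775)
Step 4: [cyclopropane] = 0.935 × 0.0623495 = 0.0583 M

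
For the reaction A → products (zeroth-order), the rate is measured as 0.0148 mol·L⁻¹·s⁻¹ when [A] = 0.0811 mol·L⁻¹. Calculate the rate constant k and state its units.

0.0148 mol·L⁻¹·s⁻¹

Step 1: For a zeroth-order reaction, rate = k (independent of concentration).
Step 2: k = rate = 0.0148 mol·L⁻¹·s⁻¹.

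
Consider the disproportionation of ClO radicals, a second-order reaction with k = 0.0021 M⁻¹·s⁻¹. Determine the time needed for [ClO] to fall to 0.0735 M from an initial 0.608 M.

5696 s

Step 1: For second-order: t = (1/[ClO] - 1/[ClO]₀)/k
Step 2: t = (1/0.0735 - 1/0.608)/0.0021
Step 3: t = (13.61 - 1.645)/0.0021
Step 4: t = 11.96/0.0021 = 5696 s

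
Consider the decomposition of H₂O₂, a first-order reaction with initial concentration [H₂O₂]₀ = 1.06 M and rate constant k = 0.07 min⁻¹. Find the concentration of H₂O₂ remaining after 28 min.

0.1493 M

Step 1: For a first-order reaction: [H₂O₂] = [H₂O₂]₀ × e^(-kt)
Step 2: [H₂O₂] = 1.06 × e^(-0.07 × 28)
Step 3: [H₂O₂] = 1.06 × e^(-1.96)
Step 4: [H₂O₂] = 1.06 × 0.140858 = 0.1493 M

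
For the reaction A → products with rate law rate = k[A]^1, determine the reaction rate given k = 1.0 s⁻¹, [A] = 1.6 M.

1.6 M/s

Step 1: Identify the rate law: rate = k[A]^1
Step 2: Substitute values: rate = 1.0 × (1.6)^1
Step 3: Calculate: rate = 1.0 × 1.6 = 1.6 M/s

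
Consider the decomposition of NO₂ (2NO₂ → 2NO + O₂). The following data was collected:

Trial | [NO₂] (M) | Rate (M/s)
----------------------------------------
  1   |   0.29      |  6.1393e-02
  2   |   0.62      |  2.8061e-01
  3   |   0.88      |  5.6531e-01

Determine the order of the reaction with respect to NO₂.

second order (2)

Step 1: Compare trials to find order n where rate₂/rate₁ = ([NO₂]₂/[NO₂]₁)^n
Step 2: rate₂/rate₁ = 2.8061e-01/6.1393e-02 = 4.571
Step 3: [NO₂]₂/[NO₂]₁ = 0.62/0.29 = 2.138
Step 4: n = ln(4.571)/ln(2.138) = 2.00 ≈ 2
Step 5: The reaction is second order in NO₂.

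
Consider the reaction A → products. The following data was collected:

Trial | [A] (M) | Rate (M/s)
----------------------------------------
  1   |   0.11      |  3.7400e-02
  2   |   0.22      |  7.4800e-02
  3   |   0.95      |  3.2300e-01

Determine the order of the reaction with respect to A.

first order (1)

Step 1: Compare trials to find order n where rate₂/rate₁ = ([A]₂/[A]₁)^n
Step 2: rate₂/rate₁ = 7.4800e-02/3.7400e-02 = 2
Step 3: [A]₂/[A]₁ = 0.22/0.11 = 2
Step 4: n = ln(2)/ln(2) = 1.00 ≈ 1
Step 5: The reaction is first order in A.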